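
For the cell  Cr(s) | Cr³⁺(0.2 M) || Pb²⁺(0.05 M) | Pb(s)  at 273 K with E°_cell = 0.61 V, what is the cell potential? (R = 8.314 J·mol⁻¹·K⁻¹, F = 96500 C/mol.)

Balancing electrons gives n = 6; the reaction quotient is Q = [Cr³⁺]^2/[Pb²⁺]^3 = 320.
E = E° − (RT/nF) ln Q = 0.61 − (8.314×273)/(6×96500) × (5.768) = 0.610 − 0.023 = 0.587 V.

0.587 V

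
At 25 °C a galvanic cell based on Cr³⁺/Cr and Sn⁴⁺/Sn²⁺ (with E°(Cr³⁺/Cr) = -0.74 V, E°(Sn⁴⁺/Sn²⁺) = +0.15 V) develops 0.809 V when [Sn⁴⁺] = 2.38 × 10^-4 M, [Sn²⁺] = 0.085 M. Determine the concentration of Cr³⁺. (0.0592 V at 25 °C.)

1.9 M

From the Nernst equation, log Q = n(E° − E)/0.0592 = 6(0.89 − 0.809)/0.0592 = 8.209, so Q = 1.62 × 10^8.
With Q = [Cr³⁺]^2·[Sn²⁺]^3/[Sn⁴⁺]^3 and the known concentrations, [Cr³⁺]^2 in the numerator gives [Cr³⁺] = 1.9 M.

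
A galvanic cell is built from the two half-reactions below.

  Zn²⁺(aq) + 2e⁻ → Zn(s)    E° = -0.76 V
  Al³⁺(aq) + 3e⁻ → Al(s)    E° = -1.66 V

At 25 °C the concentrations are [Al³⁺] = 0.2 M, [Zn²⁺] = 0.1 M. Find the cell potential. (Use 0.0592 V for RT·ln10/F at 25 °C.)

The Zn²⁺/Zn couple has the higher reduction potential and acts as the cathode, so E°_cell = -0.76 − (-1.66) = 0.90 V.
Balancing electrons gives n = 6; the reaction quotient is Q = [Al³⁺]^2/[Zn²⁺]^3 = 40.0.
At 25 °C, E = E° − (0.0592/n) log Q = 0.90 − (0.0592/6)(1.602) = 0.900 − 0.016 = 0.884 V.

0.884 V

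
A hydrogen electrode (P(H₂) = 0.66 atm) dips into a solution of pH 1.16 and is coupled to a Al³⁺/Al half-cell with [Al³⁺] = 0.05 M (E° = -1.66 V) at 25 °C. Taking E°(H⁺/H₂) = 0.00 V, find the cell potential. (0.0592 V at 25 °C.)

The hydrogen couple is the cathode, so E°_cell = 1.66 V; n = 6.
[H⁺] = 10^(−1.16) = 0.069 M, and Q = [Al³⁺]^2·P(H₂)^3 / [H⁺]^6 = 6550.
E = E° − (0.0592/6) log Q = 1.66 − (0.0592/6)(3.817) = 1.622 V.

1.62 V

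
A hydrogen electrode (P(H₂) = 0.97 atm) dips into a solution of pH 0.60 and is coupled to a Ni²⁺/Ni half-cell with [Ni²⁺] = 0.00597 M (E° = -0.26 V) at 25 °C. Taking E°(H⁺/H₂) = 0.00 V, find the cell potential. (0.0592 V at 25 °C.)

0.29 V

The hydrogen couple is the cathode, so E°_cell = 0.26 V; n = 2.
[H⁺] = 10^(−0.60) = 0.25 M, and Q = [Ni²⁺]·P(H₂) / [H⁺]^2 = 0.0918.
E = E° − (0.0592/2) log Q = 0.26 − (0.0592/2)(-1.037) = 0.291 V.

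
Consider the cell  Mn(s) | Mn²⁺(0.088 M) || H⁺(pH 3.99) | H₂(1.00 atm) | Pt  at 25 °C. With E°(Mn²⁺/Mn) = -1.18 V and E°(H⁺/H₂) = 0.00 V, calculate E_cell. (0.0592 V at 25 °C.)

0.98 V

The hydrogen couple is the cathode, so E°_cell = 1.18 V; n = 2.
[H⁺] = 10^(−3.99) = 1 × 10^-4 M, and Q = [Mn²⁺]·P(H₂) / [H⁺]^2 = 8.4 × 10^6.
E = E° − (0.0592/2) log Q = 1.18 − (0.0592/2)(6.924) = 0.975 V.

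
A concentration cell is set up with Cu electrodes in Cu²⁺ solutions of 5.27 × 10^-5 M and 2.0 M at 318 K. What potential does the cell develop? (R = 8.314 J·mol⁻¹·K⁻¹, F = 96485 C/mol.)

0.14 V

Both half-cells are Cu²⁺/Cu, so E°_cell = 0. The concentrated side is the cathode; the cell reaction moves Cu²⁺ from high to low concentration with n = 2.
Q = [Cu²⁺]_dilute/[Cu²⁺]_conc = 5.27 × 10^-5/2.0 = 2.63 × 10^-5.
E = 0 − (RT/nF) ln Q = −((8.314×318)/(2×96485))(-10.544) = 0.1445 V.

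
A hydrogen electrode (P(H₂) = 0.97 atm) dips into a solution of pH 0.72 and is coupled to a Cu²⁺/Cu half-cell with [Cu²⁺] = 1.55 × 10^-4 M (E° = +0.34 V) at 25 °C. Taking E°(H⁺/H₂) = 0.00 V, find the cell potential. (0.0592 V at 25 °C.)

0.27 V

The Cu²⁺/Cu couple is the cathode, so E°_cell = 0.34 V; n = 2.
[H⁺] = 10^(−0.72) = 0.19 M, and Q = [H⁺]^2 / ([Cu²⁺]·P(H₂)) = 241.
E = E° − (0.0592/2) log Q = 0.34 − (0.0592/2)(2.383) = 0.269 V.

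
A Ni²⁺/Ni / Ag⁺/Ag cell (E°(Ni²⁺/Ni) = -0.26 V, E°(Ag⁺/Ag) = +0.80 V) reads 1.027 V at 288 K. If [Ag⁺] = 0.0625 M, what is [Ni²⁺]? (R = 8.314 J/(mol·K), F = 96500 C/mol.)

0.056 M

From the Nernst equation, ln Q = nF(E° − E)/RT = 2×96500×(1.06 − 1.027)/(8.314×288) = 2.660, so Q = 14.3.
With Q = [Ni²⁺]/[Ag⁺]^2 and the known concentrations, [Ni²⁺] in the numerator gives [Ni²⁺] = 0.056 M.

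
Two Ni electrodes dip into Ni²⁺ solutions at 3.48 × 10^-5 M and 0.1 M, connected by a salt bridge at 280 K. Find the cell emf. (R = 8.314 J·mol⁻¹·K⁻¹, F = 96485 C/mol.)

Both half-cells are Ni²⁺/Ni, so E°_cell = 0. The concentrated side is the cathode; the cell reaction moves Ni²⁺ from high to low concentration with n = 2.
Q = [Ni²⁺]_dilute/[Ni²⁺]_conc = 3.48 × 10^-5/0.1 = 3.48 × 10^-4.
E = 0 − (RT/nF) ln Q = −((8.314×280)/(2×96485))(-7.963) = 0.0961 V.

0.096 V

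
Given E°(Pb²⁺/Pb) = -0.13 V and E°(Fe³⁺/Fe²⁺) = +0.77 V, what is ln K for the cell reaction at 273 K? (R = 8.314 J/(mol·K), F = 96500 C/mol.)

E°_cell = +0.77 − (-0.13) = 0.90 V, with n = 2 electrons transferred.
At equilibrium E = 0, so the Nernst equation gives ln K = nFE°/RT = (2)(96500)(0.90)/((8.314)(273)) = 76.53.

ln K = 76.5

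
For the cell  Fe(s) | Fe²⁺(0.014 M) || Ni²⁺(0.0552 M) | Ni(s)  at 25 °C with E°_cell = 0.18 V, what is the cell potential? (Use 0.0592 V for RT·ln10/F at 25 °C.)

0.198 V

Balancing electrons gives n = 2; the reaction quotient is Q = [Fe²⁺]/[Ni²⁺] = 0.254.
At 25 °C, E = E° − (0.0592/n) log Q = 0.18 − (0.0592/2)(-0.596) = 0.180 + 0.018 = 0.198 V.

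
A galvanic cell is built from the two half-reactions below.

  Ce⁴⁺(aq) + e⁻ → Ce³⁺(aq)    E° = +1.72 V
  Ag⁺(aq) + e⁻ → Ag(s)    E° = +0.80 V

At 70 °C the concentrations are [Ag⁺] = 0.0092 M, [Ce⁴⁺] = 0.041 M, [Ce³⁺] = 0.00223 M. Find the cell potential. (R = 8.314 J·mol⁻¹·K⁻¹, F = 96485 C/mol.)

The Ce⁴⁺/Ce³⁺ couple has the higher reduction potential and acts as the cathode, so E°_cell = +1.72 − (+0.80) = 0.92 V.
Balancing electrons gives n = 1; the reaction quotient is Q = [Ag⁺]·[Ce³⁺]/[Ce⁴⁺] = 5 × 10^-4.
E = E° − (RT/nF) ln Q = 0.92 − (8.314×343)/(1×96485) × (-7.600) = 0.920 + 0.225 = 1.145 V.

1.14 V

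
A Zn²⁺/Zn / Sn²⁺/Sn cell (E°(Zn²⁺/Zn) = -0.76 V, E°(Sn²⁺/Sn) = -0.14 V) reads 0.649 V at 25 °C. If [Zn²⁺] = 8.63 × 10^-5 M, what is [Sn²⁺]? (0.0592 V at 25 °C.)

From the Nernst equation, log Q = n(E° − E)/0.0592 = 2(0.62 − 0.649)/0.0592 = -0.980, so Q = 0.105.
With Q = [Zn²⁺]/[Sn²⁺] and the known concentrations, [Sn²⁺] in the denominator gives [Sn²⁺] = 8.2 × 10^-4 M.

8.2 × 10^-4 M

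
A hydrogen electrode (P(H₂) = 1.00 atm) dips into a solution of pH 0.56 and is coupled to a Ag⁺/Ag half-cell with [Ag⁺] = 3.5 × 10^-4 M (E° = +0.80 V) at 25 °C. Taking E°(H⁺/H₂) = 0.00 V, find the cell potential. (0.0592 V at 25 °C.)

The Ag⁺/Ag couple is the cathode, so E°_cell = 0.80 V; n = 2.
[H⁺] = 10^(−0.56) = 0.28 M, and Q = [H⁺]^2 / ([Ag⁺]^2·P(H₂)) = 6.19 × 10^5.
E = E° − (0.0592/2) log Q = 0.80 − (0.0592/2)(5.792) = 0.629 V.

0.63 V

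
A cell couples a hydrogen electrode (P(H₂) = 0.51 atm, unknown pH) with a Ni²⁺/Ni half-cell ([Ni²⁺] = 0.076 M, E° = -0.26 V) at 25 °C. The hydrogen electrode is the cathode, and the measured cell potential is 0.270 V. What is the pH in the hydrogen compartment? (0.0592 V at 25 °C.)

pH = 0.54

E°_cell = 0.26 V and n = 2.
log Q = n(E° − E)/0.0592 = 2×(0.26 − 0.270)/0.0592 = -0.338.
With Q = [Ni²⁺]·P(H₂) / [H⁺]^2, solving for [H⁺] gives log[H⁺] = -0.537, so pH = 0.54.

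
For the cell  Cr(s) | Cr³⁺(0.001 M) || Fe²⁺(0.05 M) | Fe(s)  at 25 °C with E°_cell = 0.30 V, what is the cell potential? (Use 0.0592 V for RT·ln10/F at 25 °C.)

0.321 V

Balancing electrons gives n = 6; the reaction quotient is Q = [Cr³⁺]^2/[Fe²⁺]^3 = 0.00800.
At 25 °C, E = E° − (0.0592/n) log Q = 0.30 − (0.0592/6)(-2.097) = 0.300 + 0.021 = 0.321 V.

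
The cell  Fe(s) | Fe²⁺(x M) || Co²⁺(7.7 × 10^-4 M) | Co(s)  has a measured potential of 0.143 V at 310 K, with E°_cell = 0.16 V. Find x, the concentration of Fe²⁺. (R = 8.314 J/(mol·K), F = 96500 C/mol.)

From the Nernst equation, ln Q = nF(E° − E)/RT = 2×96500×(0.16 − 0.143)/(8.314×310) = 1.273, so Q = 3.57.
With Q = [Fe²⁺]/[Co²⁺] and the known concentrations, [Fe²⁺] in the numerator gives [Fe²⁺] = 0.0028 M.

0.0028 M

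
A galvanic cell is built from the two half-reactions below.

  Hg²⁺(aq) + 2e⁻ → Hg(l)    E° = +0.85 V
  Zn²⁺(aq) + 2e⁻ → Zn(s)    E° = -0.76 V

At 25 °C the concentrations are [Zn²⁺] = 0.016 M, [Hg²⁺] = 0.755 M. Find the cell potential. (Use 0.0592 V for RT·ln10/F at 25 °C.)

1.66 V

The Hg²⁺/Hg couple has the higher reduction potential and acts as the cathode, so E°_cell = +0.85 − (-0.76) = 1.61 V.
Balancing electrons gives n = 2; the reaction quotient is Q = [Zn²⁺]/[Hg²⁺] = 0.0212.
At 25 °C, E = E° − (0.0592/n) log Q = 1.61 − (0.0592/2)(-1.674) = 1.610 + 0.050 = 1.660 V.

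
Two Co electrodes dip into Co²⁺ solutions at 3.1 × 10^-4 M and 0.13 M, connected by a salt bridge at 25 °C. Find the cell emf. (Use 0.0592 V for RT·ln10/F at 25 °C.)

Both half-cells are Co²⁺/Co, so E°_cell = 0. The concentrated side is the cathode; the cell reaction moves Co²⁺ from high to low concentration with n = 2.
Q = [Co²⁺]_dilute/[Co²⁺]_conc = 3.1 × 10^-4/0.13 = 0.00238.
E = 0 − (0.0592/2) log Q = −(0.0592/2)(-2.623) = 0.0776 V.

0.078 V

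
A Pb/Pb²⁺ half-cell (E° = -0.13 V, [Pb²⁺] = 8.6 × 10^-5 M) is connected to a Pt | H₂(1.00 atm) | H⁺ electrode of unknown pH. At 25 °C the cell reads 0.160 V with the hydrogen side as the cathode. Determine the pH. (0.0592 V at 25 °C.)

pH = 1.53

E°_cell = 0.13 V and n = 2.
log Q = n(E° − E)/0.0592 = 2×(0.13 − 0.160)/0.0592 = -1.014.
With Q = [Pb²⁺]·P(H₂) / [H⁺]^2, solving for [H⁺] gives log[H⁺] = -1.526, so pH = 1.53.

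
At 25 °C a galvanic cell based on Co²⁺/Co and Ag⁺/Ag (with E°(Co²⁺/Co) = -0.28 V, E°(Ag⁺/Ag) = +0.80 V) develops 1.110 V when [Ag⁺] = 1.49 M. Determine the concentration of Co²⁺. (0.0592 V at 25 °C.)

From the Nernst equation, log Q = n(E° − E)/0.0592 = 2(1.08 − 1.110)/0.0592 = -1.014, so Q = 0.0969.
With Q = [Co²⁺]/[Ag⁺]^2 and the known concentrations, [Co²⁺] in the numerator gives [Co²⁺] = 0.22 M.

0.22 M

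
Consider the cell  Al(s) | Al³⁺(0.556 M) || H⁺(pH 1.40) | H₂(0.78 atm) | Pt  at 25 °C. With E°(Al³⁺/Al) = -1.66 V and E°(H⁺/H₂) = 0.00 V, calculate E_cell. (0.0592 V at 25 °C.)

1.59 V

The hydrogen couple is the cathode, so E°_cell = 1.66 V; n = 6.
[H⁺] = 10^(−1.40) = 0.040 M, and Q = [Al³⁺]^2·P(H₂)^3 / [H⁺]^6 = 3.68 × 10^7.
E = E° − (0.0592/6) log Q = 1.66 − (0.0592/6)(7.566) = 1.585 V.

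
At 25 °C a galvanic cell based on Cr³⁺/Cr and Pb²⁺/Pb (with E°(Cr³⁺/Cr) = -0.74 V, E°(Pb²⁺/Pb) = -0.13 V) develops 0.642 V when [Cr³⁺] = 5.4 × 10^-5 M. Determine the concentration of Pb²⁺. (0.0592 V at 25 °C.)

0.017 M

From the Nernst equation, log Q = n(E° − E)/0.0592 = 6(0.61 − 0.642)/0.0592 = -3.243, so Q = 5.71 × 10^-4.
With Q = [Cr³⁺]^2/[Pb²⁺]^3 and the known concentrations, [Pb²⁺]^3 in the denominator gives [Pb²⁺] = 0.017 M.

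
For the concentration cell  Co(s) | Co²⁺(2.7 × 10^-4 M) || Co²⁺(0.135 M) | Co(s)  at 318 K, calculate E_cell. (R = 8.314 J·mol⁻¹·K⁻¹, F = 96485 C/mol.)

0.085 V

Both half-cells are Co²⁺/Co, so E°_cell = 0. The concentrated side is the cathode; the cell reaction moves Co²⁺ from high to low concentration with n = 2.
Q = [Co²⁺]_dilute/[Co²⁺]_conc = 2.7 × 10^-4/0.135 = 0.00200.
E = 0 − (RT/nF) ln Q = −((8.314×318)/(2×96485))(-6.215) = 0.0852 V.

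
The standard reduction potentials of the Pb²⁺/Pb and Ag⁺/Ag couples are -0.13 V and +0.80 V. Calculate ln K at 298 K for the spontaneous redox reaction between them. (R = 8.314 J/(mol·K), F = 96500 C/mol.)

E°_cell = +0.80 − (-0.13) = 0.93 V, with n = 2 electrons transferred.
At equilibrium E = 0, so the Nernst equation gives ln K = nFE°/RT = (2)(96500)(0.93)/((8.314)(298)) = 72.45.

ln K = 72.4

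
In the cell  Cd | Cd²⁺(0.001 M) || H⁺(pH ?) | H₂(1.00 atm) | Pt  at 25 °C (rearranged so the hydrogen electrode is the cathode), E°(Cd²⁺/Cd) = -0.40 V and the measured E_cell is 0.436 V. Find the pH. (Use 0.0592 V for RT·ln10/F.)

E°_cell = 0.40 V and n = 2.
log Q = n(E° − E)/0.0592 = 2×(0.40 − 0.436)/0.0592 = -1.216.
With Q = [Cd²⁺]·P(H₂) / [H⁺]^2, solving for [H⁺] gives log[H⁺] = -0.892, so pH = 0.89.

pH = 0.89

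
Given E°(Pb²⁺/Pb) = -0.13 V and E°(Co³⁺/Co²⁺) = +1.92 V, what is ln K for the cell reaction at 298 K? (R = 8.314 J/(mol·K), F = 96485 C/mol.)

ln K = 159.7

E°_cell = +1.92 − (-0.13) = 2.05 V, with n = 2 electrons transferred.
At equilibrium E = 0, so the Nernst equation gives ln K = nFE°/RT = (2)(96485)(2.05)/((8.314)(298)) = 159.67.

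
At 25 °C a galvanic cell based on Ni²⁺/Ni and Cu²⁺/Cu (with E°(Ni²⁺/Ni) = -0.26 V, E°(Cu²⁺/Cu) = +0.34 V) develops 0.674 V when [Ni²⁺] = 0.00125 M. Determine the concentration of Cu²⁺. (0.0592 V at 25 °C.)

0.4 M

From the Nernst equation, log Q = n(E° − E)/0.0592 = 2(0.60 − 0.674)/0.0592 = -2.500, so Q = 0.00316.
With Q = [Ni²⁺]/[Cu²⁺] and the known concentrations, [Cu²⁺] in the denominator gives [Cu²⁺] = 0.4 M.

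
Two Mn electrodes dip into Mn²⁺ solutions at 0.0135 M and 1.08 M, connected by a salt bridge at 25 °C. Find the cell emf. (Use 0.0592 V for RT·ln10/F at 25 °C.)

Both half-cells are Mn²⁺/Mn, so E°_cell = 0. The concentrated side is the cathode; the cell reaction moves Mn²⁺ from high to low concentration with n = 2.
Q = [Mn²⁺]_dilute/[Mn²⁺]_conc = 0.0135/1.08 = 0.0125.
E = 0 − (0.0592/2) log Q = −(0.0592/2)(-1.903) = 0.0563 V.

0.056 V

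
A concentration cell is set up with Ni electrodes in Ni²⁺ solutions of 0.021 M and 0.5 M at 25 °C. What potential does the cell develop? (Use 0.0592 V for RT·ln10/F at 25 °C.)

0.041 V

Both half-cells are Ni²⁺/Ni, so E°_cell = 0. The concentrated side is the cathode; the cell reaction moves Ni²⁺ from high to low concentration with n = 2.
Q = [Ni²⁺]_dilute/[Ni²⁺]_conc = 0.021/0.5 = 0.0420.
E = 0 − (0.0592/2) log Q = −(0.0592/2)(-1.377) = 0.0408 V.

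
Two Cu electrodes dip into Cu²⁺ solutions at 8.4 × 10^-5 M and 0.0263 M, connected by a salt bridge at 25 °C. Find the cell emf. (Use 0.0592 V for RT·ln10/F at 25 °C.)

0.074 V

Both half-cells are Cu²⁺/Cu, so E°_cell = 0. The concentrated side is the cathode; the cell reaction moves Cu²⁺ from high to low concentration with n = 2.
Q = [Cu²⁺]_dilute/[Cu²⁺]_conc = 8.4 × 10^-5/0.0263 = 0.00319.
E = 0 − (0.0592/2) log Q = −(0.0592/2)(-2.496) = 0.0739 V.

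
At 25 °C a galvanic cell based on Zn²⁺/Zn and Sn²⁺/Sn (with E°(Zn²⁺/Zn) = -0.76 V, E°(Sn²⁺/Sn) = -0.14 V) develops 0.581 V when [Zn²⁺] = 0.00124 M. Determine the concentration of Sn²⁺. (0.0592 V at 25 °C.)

From the Nernst equation, log Q = n(E° − E)/0.0592 = 2(0.62 − 0.581)/0.0592 = 1.318, so Q = 20.8.
With Q = [Zn²⁺]/[Sn²⁺] and the known concentrations, [Sn²⁺] in the denominator gives [Sn²⁺] = 6 × 10^-5 M.

6 × 10^-5 M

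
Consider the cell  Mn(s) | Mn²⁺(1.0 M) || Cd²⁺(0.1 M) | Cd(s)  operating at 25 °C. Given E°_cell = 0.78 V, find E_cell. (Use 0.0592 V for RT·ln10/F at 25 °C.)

0.750 V

Balancing electrons gives n = 2; the reaction quotient is Q = [Mn²⁺]/[Cd²⁺] = 10.0.
At 25 °C, E = E° − (0.0592/n) log Q = 0.78 − (0.0592/2)(1.000) = 0.780 − 0.030 = 0.750 V.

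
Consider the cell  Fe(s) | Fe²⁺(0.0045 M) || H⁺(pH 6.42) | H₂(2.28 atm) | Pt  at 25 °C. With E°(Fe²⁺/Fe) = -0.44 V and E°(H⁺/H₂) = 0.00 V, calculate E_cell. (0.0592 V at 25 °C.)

0.12 V

The hydrogen couple is the cathode, so E°_cell = 0.44 V; n = 2.
[H⁺] = 10^(−6.42) = 3.8 × 10^-7 M, and Q = [Fe²⁺]·P(H₂) / [H⁺]^2 = 7.1 × 10^10.
E = E° − (0.0592/2) log Q = 0.44 − (0.0592/2)(10.851) = 0.119 V.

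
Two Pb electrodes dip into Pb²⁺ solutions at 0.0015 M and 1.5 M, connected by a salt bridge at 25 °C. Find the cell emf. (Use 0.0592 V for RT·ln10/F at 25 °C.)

Both half-cells are Pb²⁺/Pb, so E°_cell = 0. The concentrated side is the cathode; the cell reaction moves Pb²⁺ from high to low concentration with n = 2.
Q = [Pb²⁺]_dilute/[Pb²⁺]_conc = 0.0015/1.5 = 0.00100.
E = 0 − (0.0592/2) log Q = −(0.0592/2)(-3.000) = 0.0888 V.

0.089 V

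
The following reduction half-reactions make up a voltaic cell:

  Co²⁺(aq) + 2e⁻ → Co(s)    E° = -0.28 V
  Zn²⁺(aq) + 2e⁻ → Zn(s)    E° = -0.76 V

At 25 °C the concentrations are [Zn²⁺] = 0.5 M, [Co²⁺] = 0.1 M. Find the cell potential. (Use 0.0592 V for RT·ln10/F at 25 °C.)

0.459 V

The Co²⁺/Co couple has the higher reduction potential and acts as the cathode, so E°_cell = -0.28 − (-0.76) = 0.48 V.
Balancing electrons gives n = 2; the reaction quotient is Q = [Zn²⁺]/[Co²⁺] = 5.00.
At 25 °C, E = E° − (0.0592/n) log Q = 0.48 − (0.0592/2)(0.699) = 0.480 − 0.021 = 0.459 V.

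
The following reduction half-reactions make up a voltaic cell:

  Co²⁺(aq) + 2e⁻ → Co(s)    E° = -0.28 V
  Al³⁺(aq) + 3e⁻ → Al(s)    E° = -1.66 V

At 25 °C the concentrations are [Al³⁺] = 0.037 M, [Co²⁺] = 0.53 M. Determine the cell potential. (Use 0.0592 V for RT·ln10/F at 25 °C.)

1.40 V

The Co²⁺/Co couple has the higher reduction potential and acts as the cathode, so E°_cell = -0.28 − (-1.66) = 1.38 V.
Balancing electrons gives n = 6; the reaction quotient is Q = [Al³⁺]^2/[Co²⁺]^3 = 0.00920.
At 25 °C, E = E° − (0.0592/n) log Q = 1.38 − (0.0592/6)(-2.036) = 1.380 + 0.020 = 1.400 V.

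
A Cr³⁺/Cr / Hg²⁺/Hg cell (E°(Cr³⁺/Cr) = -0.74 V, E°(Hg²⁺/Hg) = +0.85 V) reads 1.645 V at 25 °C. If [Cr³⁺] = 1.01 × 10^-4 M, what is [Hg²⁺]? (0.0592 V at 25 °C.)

From the Nernst equation, log Q = n(E° − E)/0.0592 = 6(1.59 − 1.645)/0.0592 = -5.574, so Q = 2.66 × 10^-6.
With Q = [Cr³⁺]^2/[Hg²⁺]^3 and the known concentrations, [Hg²⁺]^3 in the denominator gives [Hg²⁺] = 0.16 M.

0.16 M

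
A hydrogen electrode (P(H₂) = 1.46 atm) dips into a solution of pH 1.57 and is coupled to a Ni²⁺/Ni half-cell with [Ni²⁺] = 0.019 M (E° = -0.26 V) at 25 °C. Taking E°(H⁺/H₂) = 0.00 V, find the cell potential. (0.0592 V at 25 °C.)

0.21 V

The hydrogen couple is the cathode, so E°_cell = 0.26 V; n = 2.
[H⁺] = 10^(−1.57) = 0.027 M, and Q = [Ni²⁺]·P(H₂) / [H⁺]^2 = 38.3.
E = E° − (0.0592/2) log Q = 0.26 − (0.0592/2)(1.583) = 0.213 V.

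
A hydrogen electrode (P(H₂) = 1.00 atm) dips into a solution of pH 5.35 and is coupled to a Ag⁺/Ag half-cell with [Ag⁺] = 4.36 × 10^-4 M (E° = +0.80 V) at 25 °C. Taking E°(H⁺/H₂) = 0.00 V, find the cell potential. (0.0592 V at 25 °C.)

0.92 V

The Ag⁺/Ag couple is the cathode, so E°_cell = 0.80 V; n = 2.
[H⁺] = 10^(−5.35) = 4.5 × 10^-6 M, and Q = [H⁺]^2 / ([Ag⁺]^2·P(H₂)) = 1.05 × 10^-4.
E = E° − (0.0592/2) log Q = 0.80 − (0.0592/2)(-3.979) = 0.918 V.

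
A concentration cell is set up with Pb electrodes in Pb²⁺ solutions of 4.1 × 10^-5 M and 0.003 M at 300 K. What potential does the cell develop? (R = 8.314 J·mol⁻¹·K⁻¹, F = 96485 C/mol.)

Both half-cells are Pb²⁺/Pb, so E°_cell = 0. The concentrated side is the cathode; the cell reaction moves Pb²⁺ from high to low concentration with n = 2.
Q = [Pb²⁺]_dilute/[Pb²⁺]_conc = 4.1 × 10^-5/0.003 = 0.0137.
E = 0 − (RT/nF) ln Q = −((8.314×300)/(2×96485))(-4.293) = 0.0555 V.

0.055 V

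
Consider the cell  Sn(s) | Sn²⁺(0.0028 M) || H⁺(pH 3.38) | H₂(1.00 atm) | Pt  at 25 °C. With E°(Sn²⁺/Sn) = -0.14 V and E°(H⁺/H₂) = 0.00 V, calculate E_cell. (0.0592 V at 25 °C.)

The hydrogen couple is the cathode, so E°_cell = 0.14 V; n = 2.
[H⁺] = 10^(−3.38) = 4.2 × 10^-4 M, and Q = [Sn²⁺]·P(H₂) / [H⁺]^2 = 1.61 × 10^4.
E = E° − (0.0592/2) log Q = 0.14 − (0.0592/2)(4.207) = 0.015 V.

0.015 V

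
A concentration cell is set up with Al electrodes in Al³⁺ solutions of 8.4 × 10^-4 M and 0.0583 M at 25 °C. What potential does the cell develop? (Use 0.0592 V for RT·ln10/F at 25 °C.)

0.036 V

Both half-cells are Al³⁺/Al, so E°_cell = 0. The concentrated side is the cathode; the cell reaction moves Al³⁺ from high to low concentration with n = 3.
Q = [Al³⁺]_dilute/[Al³⁺]_conc = 8.4 × 10^-4/0.0583 = 0.0144.
E = 0 − (0.0592/3) log Q = −(0.0592/3)(-1.841) = 0.0363 V.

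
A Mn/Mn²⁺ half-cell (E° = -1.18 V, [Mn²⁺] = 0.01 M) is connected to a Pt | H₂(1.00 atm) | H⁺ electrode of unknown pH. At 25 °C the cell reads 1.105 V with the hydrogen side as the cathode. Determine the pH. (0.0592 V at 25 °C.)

E°_cell = 1.18 V and n = 2.
log Q = n(E° − E)/0.0592 = 2×(1.18 − 1.105)/0.0592 = 2.534.
With Q = [Mn²⁺]·P(H₂) / [H⁺]^2, solving for [H⁺] gives log[H⁺] = -2.267, so pH = 2.27.

pH = 2.27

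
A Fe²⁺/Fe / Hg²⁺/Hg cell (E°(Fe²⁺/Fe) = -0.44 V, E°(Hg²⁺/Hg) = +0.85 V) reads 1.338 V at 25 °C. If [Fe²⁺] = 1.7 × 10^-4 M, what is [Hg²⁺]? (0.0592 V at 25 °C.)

From the Nernst equation, log Q = n(E° − E)/0.0592 = 2(1.29 − 1.338)/0.0592 = -1.622, so Q = 0.0239.
With Q = [Fe²⁺]/[Hg²⁺] and the known concentrations, [Hg²⁺] in the denominator gives [Hg²⁺] = 0.0071 M.

0.0071 M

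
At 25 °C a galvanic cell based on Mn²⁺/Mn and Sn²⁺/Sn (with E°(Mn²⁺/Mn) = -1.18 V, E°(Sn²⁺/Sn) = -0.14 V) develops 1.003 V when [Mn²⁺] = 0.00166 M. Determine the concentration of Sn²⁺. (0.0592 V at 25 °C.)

9.3 × 10^-5 M

From the Nernst equation, log Q = n(E° − E)/0.0592 = 2(1.04 − 1.003)/0.0592 = 1.250, so Q = 17.8.
With Q = [Mn²⁺]/[Sn²⁺] and the known concentrations, [Sn²⁺] in the denominator gives [Sn²⁺] = 9.3 × 10^-5 M.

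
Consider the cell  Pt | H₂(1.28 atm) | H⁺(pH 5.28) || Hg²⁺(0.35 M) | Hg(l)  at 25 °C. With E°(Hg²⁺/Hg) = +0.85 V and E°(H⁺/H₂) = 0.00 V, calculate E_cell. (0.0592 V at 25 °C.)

The Hg²⁺/Hg couple is the cathode, so E°_cell = 0.85 V; n = 2.
[H⁺] = 10^(−5.28) = 5.2 × 10^-6 M, and Q = [H⁺]^2 / ([Hg²⁺]·P(H₂)) = 6.15 × 10^-11.
E = E° − (0.0592/2) log Q = 0.85 − (0.0592/2)(-10.211) = 1.152 V.

1.15 V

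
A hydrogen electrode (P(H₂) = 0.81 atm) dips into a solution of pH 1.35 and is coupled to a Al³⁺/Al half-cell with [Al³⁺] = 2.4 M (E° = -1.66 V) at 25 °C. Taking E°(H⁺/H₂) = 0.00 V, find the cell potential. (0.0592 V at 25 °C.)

The hydrogen couple is the cathode, so E°_cell = 1.66 V; n = 6.
[H⁺] = 10^(−1.35) = 0.045 M, and Q = [Al³⁺]^2·P(H₂)^3 / [H⁺]^6 = 3.85 × 10^8.
E = E° − (0.0592/6) log Q = 1.66 − (0.0592/6)(8.586) = 1.575 V.

1.58 V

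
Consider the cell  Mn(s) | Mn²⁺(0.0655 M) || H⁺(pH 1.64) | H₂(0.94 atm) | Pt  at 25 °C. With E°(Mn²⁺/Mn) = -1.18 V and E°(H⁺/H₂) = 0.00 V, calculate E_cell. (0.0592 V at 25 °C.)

1.12 V

The hydrogen couple is the cathode, so E°_cell = 1.18 V; n = 2.
[H⁺] = 10^(−1.64) = 0.023 M, and Q = [Mn²⁺]·P(H₂) / [H⁺]^2 = 117.
E = E° − (0.0592/2) log Q = 1.18 − (0.0592/2)(2.069) = 1.119 V.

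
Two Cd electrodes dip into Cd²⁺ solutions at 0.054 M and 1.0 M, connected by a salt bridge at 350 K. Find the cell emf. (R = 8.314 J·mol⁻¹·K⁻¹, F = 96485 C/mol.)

0.044 V

Both half-cells are Cd²⁺/Cd, so E°_cell = 0. The concentrated side is the cathode; the cell reaction moves Cd²⁺ from high to low concentration with n = 2.
Q = [Cd²⁺]_dilute/[Cd²⁺]_conc = 0.054/1.0 = 0.0540.
E = 0 − (RT/nF) ln Q = −((8.314×350)/(2×96485))(-2.919) = 0.0440 V.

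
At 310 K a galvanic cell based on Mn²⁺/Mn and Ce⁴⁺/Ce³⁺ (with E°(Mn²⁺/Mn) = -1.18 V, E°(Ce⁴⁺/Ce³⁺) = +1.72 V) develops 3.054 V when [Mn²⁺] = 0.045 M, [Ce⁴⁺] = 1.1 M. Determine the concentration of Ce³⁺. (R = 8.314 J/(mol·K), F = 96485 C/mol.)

0.016 M

From the Nernst equation, ln Q = nF(E° − E)/RT = 2×96485×(2.90 − 3.054)/(8.314×310) = -11.530, so Q = 9.83 × 10^-6.
With Q = [Mn²⁺]·[Ce³⁺]^2/[Ce⁴⁺]^2 and the known concentrations, [Ce³⁺]^2 in the numerator gives [Ce³⁺] = 0.016 M.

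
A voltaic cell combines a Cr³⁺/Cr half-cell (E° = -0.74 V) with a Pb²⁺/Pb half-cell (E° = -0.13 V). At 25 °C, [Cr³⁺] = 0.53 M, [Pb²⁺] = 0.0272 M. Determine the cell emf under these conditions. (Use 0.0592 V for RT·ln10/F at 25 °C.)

0.569 V

The Pb²⁺/Pb couple has the higher reduction potential and acts as the cathode, so E°_cell = -0.13 − (-0.74) = 0.61 V.
Balancing electrons gives n = 6; the reaction quotient is Q = [Cr³⁺]^2/[Pb²⁺]^3 = 1.4 × 10^4.
At 25 °C, E = E° − (0.0592/n) log Q = 0.61 − (0.0592/6)(4.145) = 0.610 − 0.041 = 0.569 V.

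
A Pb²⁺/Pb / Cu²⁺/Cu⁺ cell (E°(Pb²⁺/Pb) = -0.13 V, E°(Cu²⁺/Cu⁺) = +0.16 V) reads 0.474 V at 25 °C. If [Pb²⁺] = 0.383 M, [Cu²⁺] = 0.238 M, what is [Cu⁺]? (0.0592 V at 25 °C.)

3 × 10^-4 M

From the Nernst equation, log Q = n(E° − E)/0.0592 = 2(0.29 − 0.474)/0.0592 = -6.216, so Q = 6.08 × 10^-7.
With Q = [Pb²⁺]·[Cu⁺]^2/[Cu²⁺]^2 and the known concentrations, [Cu⁺]^2 in the numerator gives [Cu⁺] = 3 × 10^-4 M.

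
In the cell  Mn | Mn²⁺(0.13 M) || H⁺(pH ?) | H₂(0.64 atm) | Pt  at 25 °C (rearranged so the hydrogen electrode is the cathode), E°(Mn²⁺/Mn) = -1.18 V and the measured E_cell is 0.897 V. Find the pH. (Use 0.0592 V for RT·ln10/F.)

E°_cell = 1.18 V and n = 2.
log Q = n(E° − E)/0.0592 = 2×(1.18 − 0.897)/0.0592 = 9.561.
With Q = [Mn²⁺]·P(H₂) / [H⁺]^2, solving for [H⁺] gives log[H⁺] = -5.320, so pH = 5.32.

pH = 5.32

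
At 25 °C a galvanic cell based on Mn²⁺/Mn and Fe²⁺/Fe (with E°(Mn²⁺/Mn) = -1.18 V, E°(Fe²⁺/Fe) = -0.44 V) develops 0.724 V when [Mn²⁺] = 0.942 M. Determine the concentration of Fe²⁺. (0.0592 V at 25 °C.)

From the Nernst equation, log Q = n(E° − E)/0.0592 = 2(0.74 − 0.724)/0.0592 = 0.541, so Q = 3.47.
With Q = [Mn²⁺]/[Fe²⁺] and the known concentrations, [Fe²⁺] in the denominator gives [Fe²⁺] = 0.27 M.

0.27 M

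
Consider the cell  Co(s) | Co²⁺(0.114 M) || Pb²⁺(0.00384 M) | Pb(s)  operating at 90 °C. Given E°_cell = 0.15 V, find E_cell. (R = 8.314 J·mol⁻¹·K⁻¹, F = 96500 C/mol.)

Balancing electrons gives n = 2; the reaction quotient is Q = [Co²⁺]/[Pb²⁺] = 29.7.
E = E° − (RT/nF) ln Q = 0.15 − (8.314×363)/(2×96500) × (3.391) = 0.150 − 0.053 = 0.097 V.

0.097 V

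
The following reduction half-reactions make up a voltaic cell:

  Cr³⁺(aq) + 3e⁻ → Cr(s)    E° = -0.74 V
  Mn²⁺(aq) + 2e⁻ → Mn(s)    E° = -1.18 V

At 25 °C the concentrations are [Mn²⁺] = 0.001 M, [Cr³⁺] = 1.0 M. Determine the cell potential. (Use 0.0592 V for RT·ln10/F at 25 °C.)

The Cr³⁺/Cr couple has the higher reduction potential and acts as the cathode, so E°_cell = -0.74 − (-1.18) = 0.44 V.
Balancing electrons gives n = 6; the reaction quotient is Q = [Mn²⁺]^3/[Cr³⁺]^2 = 1 × 10^-9.
At 25 °C, E = E° − (0.0592/n) log Q = 0.44 − (0.0592/6)(-9.000) = 0.440 + 0.089 = 0.529 V.

0.529 V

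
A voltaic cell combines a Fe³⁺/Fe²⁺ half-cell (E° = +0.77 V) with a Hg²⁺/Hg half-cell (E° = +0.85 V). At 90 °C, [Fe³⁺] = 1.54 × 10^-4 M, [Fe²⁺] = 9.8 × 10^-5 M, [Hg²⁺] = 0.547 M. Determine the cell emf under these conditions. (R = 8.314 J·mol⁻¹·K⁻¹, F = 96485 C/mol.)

0.056 V

The Hg²⁺/Hg couple has the higher reduction potential and acts as the cathode, so E°_cell = +0.85 − (+0.77) = 0.08 V.
Balancing electrons gives n = 2; the reaction quotient is Q = [Fe³⁺]^2/([Fe²⁺]^2·[Hg²⁺]) = 4.51.
E = E° − (RT/nF) ln Q = 0.08 − (8.314×363)/(2×96485) × (1.507) = 0.080 − 0.024 = 0.056 V.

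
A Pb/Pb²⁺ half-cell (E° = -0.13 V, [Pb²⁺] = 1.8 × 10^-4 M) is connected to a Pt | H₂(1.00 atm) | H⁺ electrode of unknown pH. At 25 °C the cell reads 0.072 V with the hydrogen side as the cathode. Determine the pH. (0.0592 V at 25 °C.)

pH = 2.85

E°_cell = 0.13 V and n = 2.
log Q = n(E° − E)/0.0592 = 2×(0.13 − 0.072)/0.0592 = 1.959.
With Q = [Pb²⁺]·P(H₂) / [H⁺]^2, solving for [H⁺] gives log[H⁺] = -2.852, so pH = 2.85.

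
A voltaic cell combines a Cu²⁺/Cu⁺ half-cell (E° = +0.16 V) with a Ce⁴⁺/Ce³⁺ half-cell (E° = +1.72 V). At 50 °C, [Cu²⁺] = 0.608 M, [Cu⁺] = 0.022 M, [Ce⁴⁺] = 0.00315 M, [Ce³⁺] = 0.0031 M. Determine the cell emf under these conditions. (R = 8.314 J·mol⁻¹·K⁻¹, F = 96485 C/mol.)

1.47 V

The Ce⁴⁺/Ce³⁺ couple has the higher reduction potential and acts as the cathode, so E°_cell = +1.72 − (+0.16) = 1.56 V.
Balancing electrons gives n = 1; the reaction quotient is Q = [Cu²⁺]·[Ce³⁺]/([Cu⁺]·[Ce⁴⁺]) = 27.2.
E = E° − (RT/nF) ln Q = 1.56 − (8.314×323)/(1×96485) × (3.303) = 1.560 − 0.092 = 1.468 V.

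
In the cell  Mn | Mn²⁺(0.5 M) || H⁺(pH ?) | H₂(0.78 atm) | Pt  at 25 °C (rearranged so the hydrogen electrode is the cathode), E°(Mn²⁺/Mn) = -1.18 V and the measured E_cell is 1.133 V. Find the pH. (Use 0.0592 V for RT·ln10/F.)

E°_cell = 1.18 V and n = 2.
log Q = n(E° − E)/0.0592 = 2×(1.18 − 1.133)/0.0592 = 1.588.
With Q = [Mn²⁺]·P(H₂) / [H⁺]^2, solving for [H⁺] gives log[H⁺] = -0.998, so pH = 1.00.

pH = 1.00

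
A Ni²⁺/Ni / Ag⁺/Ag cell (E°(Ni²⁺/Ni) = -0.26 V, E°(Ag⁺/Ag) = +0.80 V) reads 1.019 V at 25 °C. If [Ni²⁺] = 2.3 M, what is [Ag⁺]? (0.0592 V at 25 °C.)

From the Nernst equation, log Q = n(E° − E)/0.0592 = 2(1.06 − 1.019)/0.0592 = 1.385, so Q = 24.3.
With Q = [Ni²⁺]/[Ag⁺]^2 and the known concentrations, [Ag⁺]^2 in the denominator gives [Ag⁺] = 0.31 M.

0.31 M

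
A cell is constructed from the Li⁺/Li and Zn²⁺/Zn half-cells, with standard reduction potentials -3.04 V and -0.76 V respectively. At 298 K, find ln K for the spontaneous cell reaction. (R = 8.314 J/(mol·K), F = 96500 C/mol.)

ln K = 177.6

E°_cell = -0.76 − (-3.04) = 2.28 V, with n = 2 electrons transferred.
At equilibrium E = 0, so the Nernst equation gives ln K = nFE°/RT = (2)(96500)(2.28)/((8.314)(298)) = 177.61.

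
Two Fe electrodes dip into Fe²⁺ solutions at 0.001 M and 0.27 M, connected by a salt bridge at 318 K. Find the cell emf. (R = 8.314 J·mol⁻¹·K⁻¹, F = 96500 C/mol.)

Both half-cells are Fe²⁺/Fe, so E°_cell = 0. The concentrated side is the cathode; the cell reaction moves Fe²⁺ from high to low concentration with n = 2.
Q = [Fe²⁺]_dilute/[Fe²⁺]_conc = 0.001/0.27 = 0.00370.
E = 0 − (RT/nF) ln Q = −((8.314×318)/(2×96500))(-5.598) = 0.0767 V.

0.077 V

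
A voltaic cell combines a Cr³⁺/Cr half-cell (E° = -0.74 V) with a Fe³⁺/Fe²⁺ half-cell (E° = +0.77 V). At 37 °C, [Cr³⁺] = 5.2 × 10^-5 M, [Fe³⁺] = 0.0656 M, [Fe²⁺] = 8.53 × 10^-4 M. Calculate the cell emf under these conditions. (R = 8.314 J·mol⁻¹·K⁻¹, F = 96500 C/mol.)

The Fe³⁺/Fe²⁺ couple has the higher reduction potential and acts as the cathode, so E°_cell = +0.77 − (-0.74) = 1.51 V.
Balancing electrons gives n = 3; the reaction quotient is Q = [Cr³⁺]·[Fe²⁺]^3/[Fe³⁺]^3 = 1.14 × 10^-10.
E = E° − (RT/nF) ln Q = 1.51 − (8.314×310)/(3×96500) × (-22.892) = 1.510 + 0.204 = 1.714 V.

1.71 V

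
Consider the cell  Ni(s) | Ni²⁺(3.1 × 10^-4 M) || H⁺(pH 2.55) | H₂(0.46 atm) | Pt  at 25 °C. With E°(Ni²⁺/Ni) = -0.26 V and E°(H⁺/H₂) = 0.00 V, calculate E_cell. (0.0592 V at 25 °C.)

0.22 V

The hydrogen couple is the cathode, so E°_cell = 0.26 V; n = 2.
[H⁺] = 10^(−2.55) = 0.0028 M, and Q = [Ni²⁺]·P(H₂) / [H⁺]^2 = 18.0.
E = E° − (0.0592/2) log Q = 0.26 − (0.0592/2)(1.254) = 0.223 V.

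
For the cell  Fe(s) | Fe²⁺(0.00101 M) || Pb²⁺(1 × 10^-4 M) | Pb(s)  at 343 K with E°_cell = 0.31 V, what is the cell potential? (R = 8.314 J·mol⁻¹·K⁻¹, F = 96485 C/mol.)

0.276 V

Balancing electrons gives n = 2; the reaction quotient is Q = [Fe²⁺]/[Pb²⁺] = 10.1.
E = E° − (RT/nF) ln Q = 0.31 − (8.314×343)/(2×96485) × (2.313) = 0.310 − 0.034 = 0.276 V.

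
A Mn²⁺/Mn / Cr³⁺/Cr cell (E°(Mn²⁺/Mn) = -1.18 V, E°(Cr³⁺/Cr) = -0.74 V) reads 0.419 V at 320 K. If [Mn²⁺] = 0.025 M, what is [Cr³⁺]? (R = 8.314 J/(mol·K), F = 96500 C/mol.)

From the Nernst equation, ln Q = nF(E° − E)/RT = 6×96500×(0.44 − 0.419)/(8.314×320) = 4.570, so Q = 96.6.
With Q = [Mn²⁺]^3/[Cr³⁺]^2 and the known concentrations, [Cr³⁺]^2 in the denominator gives [Cr³⁺] = 4 × 10^-4 M.

4 × 10^-4 M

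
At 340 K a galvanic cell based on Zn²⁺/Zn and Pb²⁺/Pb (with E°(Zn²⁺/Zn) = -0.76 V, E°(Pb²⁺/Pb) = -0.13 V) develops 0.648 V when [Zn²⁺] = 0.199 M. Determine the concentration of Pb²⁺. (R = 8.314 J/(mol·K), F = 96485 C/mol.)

0.68 M

From the Nernst equation, ln Q = nF(E° − E)/RT = 2×96485×(0.63 − 0.648)/(8.314×340) = -1.229, so Q = 0.293.
With Q = [Zn²⁺]/[Pb²⁺] and the known concentrations, [Pb²⁺] in the denominator gives [Pb²⁺] = 0.68 M.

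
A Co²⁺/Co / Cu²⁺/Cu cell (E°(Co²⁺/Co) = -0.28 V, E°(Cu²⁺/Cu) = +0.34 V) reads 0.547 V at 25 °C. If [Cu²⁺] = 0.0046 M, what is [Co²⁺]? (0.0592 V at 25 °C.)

1.3 M

From the Nernst equation, log Q = n(E° − E)/0.0592 = 2(0.62 − 0.547)/0.0592 = 2.466, so Q = 293.
With Q = [Co²⁺]/[Cu²⁺] and the known concentrations, [Co²⁺] in the numerator gives [Co²⁺] = 1.3 M.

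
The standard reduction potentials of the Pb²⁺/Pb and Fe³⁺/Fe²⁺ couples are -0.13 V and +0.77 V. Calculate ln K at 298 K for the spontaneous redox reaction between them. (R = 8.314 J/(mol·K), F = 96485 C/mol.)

E°_cell = +0.77 − (-0.13) = 0.90 V, with n = 2 electrons transferred.
At equilibrium E = 0, so the Nernst equation gives ln K = nFE°/RT = (2)(96485)(0.90)/((8.314)(298)) = 70.10.

ln K = 70.1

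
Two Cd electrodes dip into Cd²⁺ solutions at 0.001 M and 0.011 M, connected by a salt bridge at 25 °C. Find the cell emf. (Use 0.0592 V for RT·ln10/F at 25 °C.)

Both half-cells are Cd²⁺/Cd, so E°_cell = 0. The concentrated side is the cathode; the cell reaction moves Cd²⁺ from high to low concentration with n = 2.
Q = [Cd²⁺]_dilute/[Cd²⁺]_conc = 0.001/0.011 = 0.0909.
E = 0 − (0.0592/2) log Q = −(0.0592/2)(-1.041) = 0.0308 V.

0.031 V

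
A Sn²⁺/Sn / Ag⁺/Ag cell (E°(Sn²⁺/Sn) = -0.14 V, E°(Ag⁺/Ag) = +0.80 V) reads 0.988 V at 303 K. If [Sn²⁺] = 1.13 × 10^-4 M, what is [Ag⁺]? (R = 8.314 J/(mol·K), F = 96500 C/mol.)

From the Nernst equation, ln Q = nF(E° − E)/RT = 2×96500×(0.94 − 0.988)/(8.314×303) = -3.677, so Q = 0.0253.
With Q = [Sn²⁺]/[Ag⁺]^2 and the known concentrations, [Ag⁺]^2 in the denominator gives [Ag⁺] = 0.067 M.

0.067 M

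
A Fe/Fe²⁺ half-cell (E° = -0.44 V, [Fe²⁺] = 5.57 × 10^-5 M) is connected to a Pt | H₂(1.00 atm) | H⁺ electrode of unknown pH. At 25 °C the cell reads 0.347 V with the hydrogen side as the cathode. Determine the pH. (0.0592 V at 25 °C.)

pH = 3.70

E°_cell = 0.44 V and n = 2.
log Q = n(E° − E)/0.0592 = 2×(0.44 − 0.347)/0.0592 = 3.142.
With Q = [Fe²⁺]·P(H₂) / [H⁺]^2, solving for [H⁺] gives log[H⁺] = -3.698, so pH = 3.70.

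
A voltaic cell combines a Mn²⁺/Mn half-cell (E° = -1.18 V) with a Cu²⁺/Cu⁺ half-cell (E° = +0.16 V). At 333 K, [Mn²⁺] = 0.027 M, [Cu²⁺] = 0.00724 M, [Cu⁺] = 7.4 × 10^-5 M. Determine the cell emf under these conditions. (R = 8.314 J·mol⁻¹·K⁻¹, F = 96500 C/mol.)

1.52 V

The Cu²⁺/Cu⁺ couple has the higher reduction potential and acts as the cathode, so E°_cell = +0.16 − (-1.18) = 1.34 V.
Balancing electrons gives n = 2; the reaction quotient is Q = [Mn²⁺]·[Cu⁺]^2/[Cu²⁺]^2 = 2.82 × 10^-6.
E = E° − (RT/nF) ln Q = 1.34 − (8.314×333)/(2×96500) × (-12.779) = 1.340 + 0.183 = 1.523 V.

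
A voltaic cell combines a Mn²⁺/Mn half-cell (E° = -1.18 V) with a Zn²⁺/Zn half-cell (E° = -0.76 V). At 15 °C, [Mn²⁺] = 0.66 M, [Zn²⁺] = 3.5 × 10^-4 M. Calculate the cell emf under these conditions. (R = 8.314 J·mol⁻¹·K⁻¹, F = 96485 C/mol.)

0.326 V

The Zn²⁺/Zn couple has the higher reduction potential and acts as the cathode, so E°_cell = -0.76 − (-1.18) = 0.42 V.
Balancing electrons gives n = 2; the reaction quotient is Q = [Mn²⁺]/[Zn²⁺] = 1890.
E = E° − (RT/nF) ln Q = 0.42 − (8.314×288)/(2×96485) × (7.542) = 0.420 − 0.094 = 0.326 V.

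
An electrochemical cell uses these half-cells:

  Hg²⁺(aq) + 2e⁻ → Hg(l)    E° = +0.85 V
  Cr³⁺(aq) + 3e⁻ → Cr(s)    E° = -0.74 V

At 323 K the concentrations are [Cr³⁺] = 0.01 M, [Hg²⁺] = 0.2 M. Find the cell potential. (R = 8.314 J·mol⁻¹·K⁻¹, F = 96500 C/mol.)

1.61 V

The Hg²⁺/Hg couple has the higher reduction potential and acts as the cathode, so E°_cell = +0.85 − (-0.74) = 1.59 V.
Balancing electrons gives n = 6; the reaction quotient is Q = [Cr³⁺]^2/[Hg²⁺]^3 = 0.0125.
E = E° − (RT/nF) ln Q = 1.59 − (8.314×323)/(6×96500) × (-4.382) = 1.590 + 0.020 = 1.610 V.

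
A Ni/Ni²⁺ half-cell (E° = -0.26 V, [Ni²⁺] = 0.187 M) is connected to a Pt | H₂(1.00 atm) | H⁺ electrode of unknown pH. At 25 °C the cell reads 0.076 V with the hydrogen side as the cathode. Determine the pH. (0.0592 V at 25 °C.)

pH = 3.47

E°_cell = 0.26 V and n = 2.
log Q = n(E° − E)/0.0592 = 2×(0.26 − 0.076)/0.0592 = 6.216.
With Q = [Ni²⁺]·P(H₂) / [H⁺]^2, solving for [H⁺] gives log[H⁺] = -3.472, so pH = 3.47.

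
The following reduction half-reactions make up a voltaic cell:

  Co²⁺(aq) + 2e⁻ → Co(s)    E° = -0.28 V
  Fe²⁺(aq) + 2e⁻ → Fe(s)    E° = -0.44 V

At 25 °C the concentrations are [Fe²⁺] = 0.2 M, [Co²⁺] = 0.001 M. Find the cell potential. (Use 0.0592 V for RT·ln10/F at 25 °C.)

The Co²⁺/Co couple has the higher reduction potential and acts as the cathode, so E°_cell = -0.28 − (-0.44) = 0.16 V.
Balancing electrons gives n = 2; the reaction quotient is Q = [Fe²⁺]/[Co²⁺] = 200.
At 25 °C, E = E° − (0.0592/n) log Q = 0.16 − (0.0592/2)(2.301) = 0.160 − 0.068 = 0.092 V.

0.092 V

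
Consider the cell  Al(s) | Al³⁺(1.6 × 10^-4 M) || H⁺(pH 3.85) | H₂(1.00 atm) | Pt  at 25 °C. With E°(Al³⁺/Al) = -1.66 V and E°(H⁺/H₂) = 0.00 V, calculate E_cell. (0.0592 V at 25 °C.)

1.51 V

The hydrogen couple is the cathode, so E°_cell = 1.66 V; n = 6.
[H⁺] = 10^(−3.85) = 1.4 × 10^-4 M, and Q = [Al³⁺]^2·P(H₂)^3 / [H⁺]^6 = 3.22 × 10^15.
E = E° − (0.0592/6) log Q = 1.66 − (0.0592/6)(15.508) = 1.507 V.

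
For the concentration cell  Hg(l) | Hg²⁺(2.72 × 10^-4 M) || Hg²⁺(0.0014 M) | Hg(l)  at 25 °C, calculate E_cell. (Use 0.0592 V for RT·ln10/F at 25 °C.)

0.021 V

Both half-cells are Hg²⁺/Hg, so E°_cell = 0. The concentrated side is the cathode; the cell reaction moves Hg²⁺ from high to low concentration with n = 2.
Q = [Hg²⁺]_dilute/[Hg²⁺]_conc = 2.72 × 10^-4/0.0014 = 0.194.
E = 0 − (0.0592/2) log Q = −(0.0592/2)(-0.712) = 0.0211 V.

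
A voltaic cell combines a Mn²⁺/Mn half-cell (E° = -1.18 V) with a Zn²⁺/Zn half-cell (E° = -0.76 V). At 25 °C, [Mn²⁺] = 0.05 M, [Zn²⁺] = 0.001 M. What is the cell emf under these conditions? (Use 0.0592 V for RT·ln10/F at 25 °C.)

The Zn²⁺/Zn couple has the higher reduction potential and acts as the cathode, so E°_cell = -0.76 − (-1.18) = 0.42 V.
Balancing electrons gives n = 2; the reaction quotient is Q = [Mn²⁺]/[Zn²⁺] = 50.0.
At 25 °C, E = E° − (0.0592/n) log Q = 0.42 − (0.0592/2)(1.699) = 0.420 − 0.050 = 0.370 V.

0.370 V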